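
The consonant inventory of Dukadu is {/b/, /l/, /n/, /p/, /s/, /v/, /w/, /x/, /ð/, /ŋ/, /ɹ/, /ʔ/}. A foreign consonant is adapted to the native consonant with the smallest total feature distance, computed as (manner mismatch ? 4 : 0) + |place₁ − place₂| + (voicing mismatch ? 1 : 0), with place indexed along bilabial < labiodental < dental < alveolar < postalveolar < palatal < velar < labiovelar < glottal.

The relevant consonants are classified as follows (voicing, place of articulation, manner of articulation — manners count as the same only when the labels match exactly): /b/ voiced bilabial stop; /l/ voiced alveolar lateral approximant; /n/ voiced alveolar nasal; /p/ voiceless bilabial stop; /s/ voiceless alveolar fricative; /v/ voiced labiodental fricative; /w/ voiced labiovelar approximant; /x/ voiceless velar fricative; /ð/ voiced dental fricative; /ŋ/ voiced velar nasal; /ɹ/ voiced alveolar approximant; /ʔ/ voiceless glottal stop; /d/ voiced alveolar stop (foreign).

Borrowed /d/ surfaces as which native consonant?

/b/ is closest: same manner (stop), place distance 3 (alveolar→bilabial), same voicing; total 3. Next closest is /l/ at distance 4.

b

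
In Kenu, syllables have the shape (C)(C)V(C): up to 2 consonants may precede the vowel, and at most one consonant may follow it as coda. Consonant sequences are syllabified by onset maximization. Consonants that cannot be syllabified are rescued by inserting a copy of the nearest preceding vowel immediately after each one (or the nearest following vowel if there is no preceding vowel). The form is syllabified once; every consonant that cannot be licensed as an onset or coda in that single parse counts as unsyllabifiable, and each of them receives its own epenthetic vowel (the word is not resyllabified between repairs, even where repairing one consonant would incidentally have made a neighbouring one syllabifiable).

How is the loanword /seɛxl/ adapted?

Under (C)(C)V(C), the unsyllabifiable consonants are /l/ (at most one coda consonant is licensed; onsets may contain at most 2 consonants).
Epenthesis after each stranded consonant: /l/ → /lɛ/.

seɛxlɛ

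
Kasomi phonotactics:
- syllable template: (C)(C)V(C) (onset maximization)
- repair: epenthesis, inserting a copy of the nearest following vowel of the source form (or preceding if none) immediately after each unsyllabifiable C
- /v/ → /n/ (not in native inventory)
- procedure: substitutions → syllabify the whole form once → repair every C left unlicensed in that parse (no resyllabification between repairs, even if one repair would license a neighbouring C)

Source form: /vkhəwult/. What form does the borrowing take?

nəkhəwultu

Substitution: /v/ → /n/, giving /nkhəwult/.
Under (C)(C)V(C), the unsyllabifiable consonants are /n/, /t/ (at most one coda consonant is licensed; onsets may contain at most 2 consonants).
Each unlicensed consonant becomes the onset of a new syllable: /n/ → /nə/, /t/ → /tu/.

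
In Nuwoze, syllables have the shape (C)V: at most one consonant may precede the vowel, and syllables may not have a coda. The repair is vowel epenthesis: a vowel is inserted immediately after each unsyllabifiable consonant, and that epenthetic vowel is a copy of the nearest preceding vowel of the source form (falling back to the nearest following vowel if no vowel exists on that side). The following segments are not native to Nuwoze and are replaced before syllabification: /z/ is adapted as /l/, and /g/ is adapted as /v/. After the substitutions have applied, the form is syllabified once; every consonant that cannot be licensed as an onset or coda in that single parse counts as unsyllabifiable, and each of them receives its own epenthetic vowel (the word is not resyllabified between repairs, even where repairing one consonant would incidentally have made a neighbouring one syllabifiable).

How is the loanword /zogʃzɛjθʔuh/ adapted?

lovoʃolɛjɛθɛʔuhu

Substitution: /z/ → /l/, /g/ → /v/, giving /lovʃlɛjθʔuh/.
Syllabifying with onset maximization leaves /v/, /ʃ/, /j/, /θ/, /h/ stranded (no codas are permitted; onsets are limited to one consonant).
Each unlicensed consonant becomes the onset of a new syllable: /v/ → /vo/, /ʃ/ → /ʃo/, /j/ → /jɛ/, /θ/ → /θɛ/, /h/ → /hu/.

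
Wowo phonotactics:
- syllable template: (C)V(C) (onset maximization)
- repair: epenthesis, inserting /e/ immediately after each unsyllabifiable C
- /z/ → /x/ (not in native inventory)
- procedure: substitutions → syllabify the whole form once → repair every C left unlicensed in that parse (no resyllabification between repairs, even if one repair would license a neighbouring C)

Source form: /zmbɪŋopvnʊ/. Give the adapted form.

Substitution: /z/ → /x/, giving /xmbɪŋopvnʊ/.
Syllabifying with onset maximization leaves /x/, /m/, /v/ stranded (at most one coda consonant is licensed; onsets are limited to one consonant).
Each unlicensed consonant becomes the onset of a new syllable: /x/ → /xe/, /m/ → /me/, /v/ → /ve/.

xemebɪŋopvenʊ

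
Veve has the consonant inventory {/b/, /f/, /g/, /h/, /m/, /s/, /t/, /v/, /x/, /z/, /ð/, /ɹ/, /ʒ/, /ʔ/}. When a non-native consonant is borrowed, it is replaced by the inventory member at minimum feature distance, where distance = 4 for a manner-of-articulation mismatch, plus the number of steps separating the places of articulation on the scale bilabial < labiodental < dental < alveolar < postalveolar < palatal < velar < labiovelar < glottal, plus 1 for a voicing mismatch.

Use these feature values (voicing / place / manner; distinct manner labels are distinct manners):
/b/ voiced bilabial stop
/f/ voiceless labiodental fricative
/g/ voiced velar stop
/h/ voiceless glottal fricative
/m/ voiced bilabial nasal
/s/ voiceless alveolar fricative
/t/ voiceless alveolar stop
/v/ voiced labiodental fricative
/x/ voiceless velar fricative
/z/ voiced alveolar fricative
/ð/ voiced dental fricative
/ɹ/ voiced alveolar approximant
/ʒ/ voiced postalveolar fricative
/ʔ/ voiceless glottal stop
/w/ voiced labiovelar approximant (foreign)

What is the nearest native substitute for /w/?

ɹ

/ɹ/ is closest: same manner (approximant), place distance 4 (labiovelar→alveolar), same voicing; total 4. Next closest is /g/ at distance 5.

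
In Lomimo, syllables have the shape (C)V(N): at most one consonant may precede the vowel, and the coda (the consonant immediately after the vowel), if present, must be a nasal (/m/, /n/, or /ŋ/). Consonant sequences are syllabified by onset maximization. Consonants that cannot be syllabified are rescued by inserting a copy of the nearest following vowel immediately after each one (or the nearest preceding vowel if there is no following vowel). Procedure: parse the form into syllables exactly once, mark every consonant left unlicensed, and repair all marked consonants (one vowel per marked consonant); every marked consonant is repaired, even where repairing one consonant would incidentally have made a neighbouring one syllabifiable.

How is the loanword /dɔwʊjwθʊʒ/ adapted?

dɔwʊjʊwʊθʊʒʊ

Syllabifying with onset maximization leaves /j/, /w/, /ʒ/ stranded (only a nasal (/m/, /n/, or /ŋ/) is licensed in coda position; onsets are limited to one consonant).
Inserting the epenthetic vowel yields /j/ → /jʊ/, /w/ → /wʊ/, /ʒ/ → /ʒʊ/.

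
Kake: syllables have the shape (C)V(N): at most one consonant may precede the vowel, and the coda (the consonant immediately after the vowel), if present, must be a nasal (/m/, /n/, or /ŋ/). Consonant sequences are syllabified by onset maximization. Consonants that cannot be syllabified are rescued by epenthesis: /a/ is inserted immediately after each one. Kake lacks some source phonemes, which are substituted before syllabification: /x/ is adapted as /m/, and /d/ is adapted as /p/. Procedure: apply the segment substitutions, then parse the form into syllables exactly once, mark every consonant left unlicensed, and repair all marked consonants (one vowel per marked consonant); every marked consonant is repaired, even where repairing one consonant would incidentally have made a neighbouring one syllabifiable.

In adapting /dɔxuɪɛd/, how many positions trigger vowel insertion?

After substitution the input is /pɔmuɪɛp/.
The unsyllabifiable consonants are /p/; each receives one epenthetic vowel.

1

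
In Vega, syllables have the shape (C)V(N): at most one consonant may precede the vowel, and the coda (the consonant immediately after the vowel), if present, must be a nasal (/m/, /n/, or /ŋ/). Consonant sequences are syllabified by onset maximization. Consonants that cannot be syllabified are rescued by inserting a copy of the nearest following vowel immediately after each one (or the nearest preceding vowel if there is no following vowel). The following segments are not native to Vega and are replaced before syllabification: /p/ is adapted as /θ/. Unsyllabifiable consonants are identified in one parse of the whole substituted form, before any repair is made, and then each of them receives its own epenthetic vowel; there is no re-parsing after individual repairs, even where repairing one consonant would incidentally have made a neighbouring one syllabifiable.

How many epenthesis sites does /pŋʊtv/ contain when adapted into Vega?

3

After substitution the input is /θŋʊtv/.
The unsyllabifiable consonants are /θ/, /t/, /v/; each receives one epenthetic vowel.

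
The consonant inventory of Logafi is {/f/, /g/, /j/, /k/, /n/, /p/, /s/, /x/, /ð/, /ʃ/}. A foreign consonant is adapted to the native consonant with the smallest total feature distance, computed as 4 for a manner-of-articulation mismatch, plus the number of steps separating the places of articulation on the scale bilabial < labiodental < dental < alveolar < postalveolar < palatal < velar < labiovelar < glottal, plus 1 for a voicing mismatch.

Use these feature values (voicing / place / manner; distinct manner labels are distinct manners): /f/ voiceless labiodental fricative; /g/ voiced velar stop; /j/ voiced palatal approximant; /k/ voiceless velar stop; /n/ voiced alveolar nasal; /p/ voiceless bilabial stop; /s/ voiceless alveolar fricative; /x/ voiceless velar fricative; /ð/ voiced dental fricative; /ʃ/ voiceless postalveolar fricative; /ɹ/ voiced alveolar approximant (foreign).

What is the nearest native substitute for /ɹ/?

/j/ is closest: same manner (approximant), place distance 2 (alveolar→palatal), same voicing; total 2. Next closest is /n/ at distance 4.

j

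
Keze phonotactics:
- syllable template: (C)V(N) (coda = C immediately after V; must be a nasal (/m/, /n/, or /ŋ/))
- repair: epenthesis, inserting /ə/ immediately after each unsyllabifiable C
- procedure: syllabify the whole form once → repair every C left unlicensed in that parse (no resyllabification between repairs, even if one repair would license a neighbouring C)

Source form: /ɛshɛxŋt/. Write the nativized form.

The consonants /s/, /x/, /ŋ/, /t/ cannot be parsed into a legal (C)V(N) syllable (only a nasal (/m/, /n/, or /ŋ/) is licensed in coda position; onsets are limited to one consonant).
Inserting the epenthetic vowel yields /s/ → /sə/, /x/ → /xə/, /ŋ/ → /ŋə/, /t/ → /tə/.

ɛsəhɛxəŋətə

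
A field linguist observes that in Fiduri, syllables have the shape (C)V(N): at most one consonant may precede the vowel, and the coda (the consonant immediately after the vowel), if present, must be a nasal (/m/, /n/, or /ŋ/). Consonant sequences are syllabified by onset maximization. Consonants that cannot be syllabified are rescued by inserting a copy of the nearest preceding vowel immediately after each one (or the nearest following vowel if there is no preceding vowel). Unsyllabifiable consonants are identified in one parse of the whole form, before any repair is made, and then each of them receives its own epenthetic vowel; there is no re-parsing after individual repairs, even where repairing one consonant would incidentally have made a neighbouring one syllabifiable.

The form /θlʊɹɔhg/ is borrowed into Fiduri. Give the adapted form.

θʊlʊɹɔhɔgɔ

Under (C)V(N), the unsyllabifiable consonants are /θ/, /h/, /g/ (only a nasal (/m/, /n/, or /ŋ/) is licensed in coda position; onsets are limited to one consonant).
Epenthesis after each stranded consonant: /θ/ → /θʊ/, /h/ → /hɔ/, /g/ → /gɔ/.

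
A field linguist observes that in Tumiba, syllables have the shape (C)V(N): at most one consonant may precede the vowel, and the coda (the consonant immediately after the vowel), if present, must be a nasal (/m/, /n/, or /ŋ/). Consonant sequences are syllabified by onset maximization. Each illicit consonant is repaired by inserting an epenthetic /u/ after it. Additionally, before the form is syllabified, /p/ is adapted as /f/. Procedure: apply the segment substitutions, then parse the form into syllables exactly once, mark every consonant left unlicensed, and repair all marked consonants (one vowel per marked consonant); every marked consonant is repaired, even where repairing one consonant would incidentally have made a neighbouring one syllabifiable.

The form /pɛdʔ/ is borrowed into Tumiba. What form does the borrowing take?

Substitution: /p/ → /f/, giving /fɛdʔ/.
Syllabifying with onset maximization leaves /d/, /ʔ/ stranded (only a nasal (/m/, /n/, or /ŋ/) is licensed in coda position; onsets are limited to one consonant).
Epenthesis after each stranded consonant: /d/ → /du/, /ʔ/ → /ʔu/.

fɛduʔu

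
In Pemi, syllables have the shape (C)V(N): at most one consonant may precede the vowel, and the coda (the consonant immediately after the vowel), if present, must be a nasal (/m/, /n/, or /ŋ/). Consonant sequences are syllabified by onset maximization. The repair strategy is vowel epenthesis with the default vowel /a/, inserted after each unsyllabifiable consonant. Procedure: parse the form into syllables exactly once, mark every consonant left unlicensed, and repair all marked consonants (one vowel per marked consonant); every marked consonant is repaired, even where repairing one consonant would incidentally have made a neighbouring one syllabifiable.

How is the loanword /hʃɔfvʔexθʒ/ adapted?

haʃɔfavaʔexaθaʒa

The consonants /h/, /f/, /v/, /x/, /θ/, /ʒ/ cannot be parsed into a legal (C)V(N) syllable (only a nasal (/m/, /n/, or /ŋ/) is licensed in coda position; onsets are limited to one consonant).
Each unlicensed consonant becomes the onset of a new syllable: /h/ → /ha/, /f/ → /fa/, /v/ → /va/, /x/ → /xa/, /θ/ → /θa/, /ʒ/ → /ʒa/.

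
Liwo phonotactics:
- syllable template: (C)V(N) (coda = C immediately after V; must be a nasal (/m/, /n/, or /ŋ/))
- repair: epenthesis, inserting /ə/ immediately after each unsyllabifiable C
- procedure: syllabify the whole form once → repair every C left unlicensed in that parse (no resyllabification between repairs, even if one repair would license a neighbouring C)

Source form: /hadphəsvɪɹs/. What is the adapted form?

Syllabifying with onset maximization leaves /d/, /p/, /s/, /ɹ/, /s/ stranded (only a nasal (/m/, /n/, or /ŋ/) is licensed in coda position; onsets are limited to one consonant).
Epenthesis after each stranded consonant: /d/ → /də/, /p/ → /pə/, /s/ → /sə/, /ɹ/ → /ɹə/, /s/ → /sə/.

hadəpəhəsəvɪɹəsə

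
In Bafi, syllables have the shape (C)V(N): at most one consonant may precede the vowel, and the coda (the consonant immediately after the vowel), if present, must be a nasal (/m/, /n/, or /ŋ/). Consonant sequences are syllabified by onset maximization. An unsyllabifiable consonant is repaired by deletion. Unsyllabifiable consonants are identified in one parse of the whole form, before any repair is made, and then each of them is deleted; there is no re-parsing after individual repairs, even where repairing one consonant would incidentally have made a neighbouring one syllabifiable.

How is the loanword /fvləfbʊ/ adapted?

ləbʊ

The consonants /f/, /v/, /f/ cannot be parsed into a legal (C)V(N) syllable (only a nasal (/m/, /n/, or /ŋ/) is licensed in coda position; onsets are limited to one consonant).
Deletion applies to /f/, /v/, /f/.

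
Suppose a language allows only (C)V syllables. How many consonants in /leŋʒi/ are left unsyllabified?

1

Under (C)V, the unsyllabifiable consonants are /ŋ/ (no codas are permitted; onsets are limited to one consonant).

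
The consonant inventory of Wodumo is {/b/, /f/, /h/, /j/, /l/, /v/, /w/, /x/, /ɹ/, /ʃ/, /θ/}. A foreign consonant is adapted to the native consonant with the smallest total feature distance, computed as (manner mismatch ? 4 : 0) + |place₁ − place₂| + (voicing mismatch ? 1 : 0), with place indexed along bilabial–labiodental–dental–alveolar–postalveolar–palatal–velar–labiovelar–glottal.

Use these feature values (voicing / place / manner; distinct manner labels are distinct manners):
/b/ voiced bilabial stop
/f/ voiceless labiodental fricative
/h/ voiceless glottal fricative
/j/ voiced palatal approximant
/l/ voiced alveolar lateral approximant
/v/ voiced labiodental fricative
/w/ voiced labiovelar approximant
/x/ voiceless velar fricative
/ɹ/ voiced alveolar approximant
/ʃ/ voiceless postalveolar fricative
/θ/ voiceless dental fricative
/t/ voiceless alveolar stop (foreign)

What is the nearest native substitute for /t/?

/b/ is closest: same manner (stop), place distance 3 (alveolar→bilabial), voicing differs (+1); total 4. Next closest is /l/ at distance 5.

b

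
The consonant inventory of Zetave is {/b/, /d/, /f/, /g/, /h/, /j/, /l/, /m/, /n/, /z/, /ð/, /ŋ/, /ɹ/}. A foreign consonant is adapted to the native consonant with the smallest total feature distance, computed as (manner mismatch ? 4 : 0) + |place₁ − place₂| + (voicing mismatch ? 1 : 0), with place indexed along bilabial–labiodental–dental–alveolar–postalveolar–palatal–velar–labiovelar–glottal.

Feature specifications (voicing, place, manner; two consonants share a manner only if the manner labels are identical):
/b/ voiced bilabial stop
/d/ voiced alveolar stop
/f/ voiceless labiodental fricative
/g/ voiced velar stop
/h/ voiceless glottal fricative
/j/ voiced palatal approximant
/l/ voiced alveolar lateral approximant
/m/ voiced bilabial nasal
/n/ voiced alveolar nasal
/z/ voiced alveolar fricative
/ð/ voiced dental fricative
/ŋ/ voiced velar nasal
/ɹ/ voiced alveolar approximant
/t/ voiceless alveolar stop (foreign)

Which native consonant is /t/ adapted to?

/d/ is closest: same manner (stop), place distance 0 (alveolar→alveolar), voicing differs (+1); total 1. Next closest is /b/ at distance 4.

d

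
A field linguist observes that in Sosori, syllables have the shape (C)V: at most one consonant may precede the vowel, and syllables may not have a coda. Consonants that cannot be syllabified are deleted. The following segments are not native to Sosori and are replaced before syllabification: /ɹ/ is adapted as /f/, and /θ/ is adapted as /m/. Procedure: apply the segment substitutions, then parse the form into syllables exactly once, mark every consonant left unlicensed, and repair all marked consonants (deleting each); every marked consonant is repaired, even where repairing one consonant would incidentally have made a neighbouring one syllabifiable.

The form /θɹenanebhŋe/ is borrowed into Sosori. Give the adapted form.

Substitution: /θ/ → /m/, /ɹ/ → /f/, giving /mfenanebhŋe/.
The consonants /m/, /b/, /h/ cannot be parsed into a legal (C)V syllable (no codas are permitted; onsets are limited to one consonant).
Deletion applies to /m/, /b/, /h/.

fenaneŋe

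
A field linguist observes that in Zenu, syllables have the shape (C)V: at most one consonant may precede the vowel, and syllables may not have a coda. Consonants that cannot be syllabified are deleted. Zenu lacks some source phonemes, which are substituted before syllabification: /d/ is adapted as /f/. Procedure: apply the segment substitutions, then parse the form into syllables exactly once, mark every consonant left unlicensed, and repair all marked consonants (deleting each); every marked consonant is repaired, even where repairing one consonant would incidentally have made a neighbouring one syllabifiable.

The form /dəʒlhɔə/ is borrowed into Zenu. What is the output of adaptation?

Substitution: /d/ → /f/, giving /fəʒlhɔə/.
The consonants /ʒ/, /l/ cannot be parsed into a legal (C)V syllable (no codas are permitted; onsets are limited to one consonant).
Deletion applies to /ʒ/, /l/.

fəhɔə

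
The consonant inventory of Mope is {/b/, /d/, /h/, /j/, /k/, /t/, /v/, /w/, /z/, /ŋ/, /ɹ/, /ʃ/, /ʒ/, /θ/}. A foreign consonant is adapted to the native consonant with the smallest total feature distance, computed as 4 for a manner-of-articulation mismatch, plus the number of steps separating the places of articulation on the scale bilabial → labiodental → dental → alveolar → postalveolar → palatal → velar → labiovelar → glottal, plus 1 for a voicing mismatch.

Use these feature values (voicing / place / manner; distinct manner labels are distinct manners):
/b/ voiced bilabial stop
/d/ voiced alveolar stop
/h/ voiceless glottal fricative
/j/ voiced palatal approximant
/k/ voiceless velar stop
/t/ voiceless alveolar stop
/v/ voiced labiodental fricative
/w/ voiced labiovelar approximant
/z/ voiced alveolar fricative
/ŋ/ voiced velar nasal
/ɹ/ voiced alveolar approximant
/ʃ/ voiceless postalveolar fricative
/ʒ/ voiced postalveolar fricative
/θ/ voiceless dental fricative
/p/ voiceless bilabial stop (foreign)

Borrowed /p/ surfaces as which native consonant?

/b/ is closest: same manner (stop), place distance 0 (bilabial→bilabial), voicing differs (+1); total 1. Next closest is /t/ at distance 3.

b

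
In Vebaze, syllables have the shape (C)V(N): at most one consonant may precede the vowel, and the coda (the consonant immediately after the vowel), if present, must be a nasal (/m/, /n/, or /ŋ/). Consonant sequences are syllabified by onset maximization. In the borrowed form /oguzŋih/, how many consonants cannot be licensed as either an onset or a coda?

2

Syllabifying with onset maximization leaves /z/, /h/ stranded (only a nasal (/m/, /n/, or /ŋ/) is licensed in coda position; onsets are limited to one consonant).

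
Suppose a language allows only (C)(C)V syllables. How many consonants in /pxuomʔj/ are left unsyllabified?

Syllabifying with onset maximization leaves /m/, /ʔ/, /j/ stranded (no codas are permitted; onsets may contain at most 2 consonants).

3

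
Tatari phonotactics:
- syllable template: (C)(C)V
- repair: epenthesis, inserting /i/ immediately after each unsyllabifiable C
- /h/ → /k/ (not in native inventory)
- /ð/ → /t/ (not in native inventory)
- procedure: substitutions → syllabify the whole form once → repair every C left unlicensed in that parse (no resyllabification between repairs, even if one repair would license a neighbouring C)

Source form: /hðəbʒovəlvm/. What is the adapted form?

Substitution: /h/ → /k/, /ð/ → /t/, giving /ktəbʒovəlvm/.
The consonants /l/, /v/, /m/ cannot be parsed into a legal (C)(C)V syllable (no codas are permitted; onsets may contain at most 2 consonants).
Epenthesis after each stranded consonant: /l/ → /li/, /v/ → /vi/, /m/ → /mi/.

ktəbʒovəlivimi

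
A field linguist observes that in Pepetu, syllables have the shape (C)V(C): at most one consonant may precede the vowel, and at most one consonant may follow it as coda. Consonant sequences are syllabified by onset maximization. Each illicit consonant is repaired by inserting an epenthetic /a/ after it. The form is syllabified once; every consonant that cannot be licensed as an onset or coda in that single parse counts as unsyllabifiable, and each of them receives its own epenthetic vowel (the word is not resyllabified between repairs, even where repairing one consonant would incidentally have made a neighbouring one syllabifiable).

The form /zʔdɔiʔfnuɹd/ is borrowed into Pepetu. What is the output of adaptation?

zaʔadɔiʔfanuɹda

Under (C)V(C), the unsyllabifiable consonants are /z/, /ʔ/, /f/, /d/ (at most one coda consonant is licensed; onsets are limited to one consonant).
Inserting the epenthetic vowel yields /z/ → /za/, /ʔ/ → /ʔa/, /f/ → /fa/, /d/ → /da/.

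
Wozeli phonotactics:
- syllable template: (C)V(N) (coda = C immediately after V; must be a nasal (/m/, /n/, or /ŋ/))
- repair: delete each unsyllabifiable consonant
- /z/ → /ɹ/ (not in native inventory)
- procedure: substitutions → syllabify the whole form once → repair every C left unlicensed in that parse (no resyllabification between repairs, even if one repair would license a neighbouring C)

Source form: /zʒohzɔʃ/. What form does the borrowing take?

Substitution: /z/ → /ɹ/, giving /ɹʒohɹɔʃ/.
Syllabifying with onset maximization leaves /ɹ/, /h/, /ʃ/ stranded (only a nasal (/m/, /n/, or /ŋ/) is licensed in coda position; onsets are limited to one consonant).
Each unlicensed consonant is deleted: /ɹ/, /h/, /ʃ/.

ʒoɹɔ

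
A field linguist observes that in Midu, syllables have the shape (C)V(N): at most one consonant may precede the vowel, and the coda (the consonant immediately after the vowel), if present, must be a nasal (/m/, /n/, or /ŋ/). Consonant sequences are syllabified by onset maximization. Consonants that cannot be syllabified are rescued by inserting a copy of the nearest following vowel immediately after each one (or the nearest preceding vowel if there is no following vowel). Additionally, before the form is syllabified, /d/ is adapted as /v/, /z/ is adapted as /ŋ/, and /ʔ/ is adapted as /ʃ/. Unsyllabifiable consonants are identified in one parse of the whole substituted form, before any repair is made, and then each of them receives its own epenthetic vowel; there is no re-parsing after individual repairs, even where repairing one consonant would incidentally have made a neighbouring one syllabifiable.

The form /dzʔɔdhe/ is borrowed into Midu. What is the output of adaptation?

Substitution: /d/ → /v/, /z/ → /ŋ/, /ʔ/ → /ʃ/, giving /vŋʃɔvhe/.
The consonants /v/, /ŋ/, /v/ cannot be parsed into a legal (C)V(N) syllable (only a nasal (/m/, /n/, or /ŋ/) is licensed in coda position; onsets are limited to one consonant).
Inserting the epenthetic vowel yields /v/ → /vɔ/, /ŋ/ → /ŋɔ/, /v/ → /ve/.

vɔŋɔʃɔvehe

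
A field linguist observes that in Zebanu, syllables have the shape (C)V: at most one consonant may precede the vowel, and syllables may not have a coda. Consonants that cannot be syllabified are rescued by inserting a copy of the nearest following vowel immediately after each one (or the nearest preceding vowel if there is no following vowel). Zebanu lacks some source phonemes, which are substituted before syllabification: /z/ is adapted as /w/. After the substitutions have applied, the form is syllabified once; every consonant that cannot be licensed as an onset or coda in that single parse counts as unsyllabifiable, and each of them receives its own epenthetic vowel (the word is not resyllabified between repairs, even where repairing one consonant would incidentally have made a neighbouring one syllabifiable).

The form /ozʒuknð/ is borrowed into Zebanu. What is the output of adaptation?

owuʒukunuðu

Substitution: /z/ → /w/, giving /owʒuknð/.
Under (C)V, the unsyllabifiable consonants are /w/, /k/, /n/, /ð/ (no codas are permitted; onsets are limited to one consonant).
Epenthesis after each stranded consonant: /w/ → /wu/, /k/ → /ku/, /n/ → /nu/, /ð/ → /ðu/.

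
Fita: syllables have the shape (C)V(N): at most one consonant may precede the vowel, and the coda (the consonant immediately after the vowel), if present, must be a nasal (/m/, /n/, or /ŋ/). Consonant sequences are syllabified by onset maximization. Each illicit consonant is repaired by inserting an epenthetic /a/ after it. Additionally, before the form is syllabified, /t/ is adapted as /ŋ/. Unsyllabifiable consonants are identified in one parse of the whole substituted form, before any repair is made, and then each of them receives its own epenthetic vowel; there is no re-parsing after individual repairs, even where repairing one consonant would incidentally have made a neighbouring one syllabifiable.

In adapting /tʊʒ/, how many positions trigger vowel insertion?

1

After substitution the input is /ŋʊʒ/.
The unsyllabifiable consonants are /ʒ/; each receives one epenthetic vowel.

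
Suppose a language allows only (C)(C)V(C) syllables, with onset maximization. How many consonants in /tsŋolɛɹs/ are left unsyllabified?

2

The consonants /t/, /s/ cannot be parsed into a legal (C)(C)V(C) syllable (at most one coda consonant is licensed; onsets may contain at most 2 consonants).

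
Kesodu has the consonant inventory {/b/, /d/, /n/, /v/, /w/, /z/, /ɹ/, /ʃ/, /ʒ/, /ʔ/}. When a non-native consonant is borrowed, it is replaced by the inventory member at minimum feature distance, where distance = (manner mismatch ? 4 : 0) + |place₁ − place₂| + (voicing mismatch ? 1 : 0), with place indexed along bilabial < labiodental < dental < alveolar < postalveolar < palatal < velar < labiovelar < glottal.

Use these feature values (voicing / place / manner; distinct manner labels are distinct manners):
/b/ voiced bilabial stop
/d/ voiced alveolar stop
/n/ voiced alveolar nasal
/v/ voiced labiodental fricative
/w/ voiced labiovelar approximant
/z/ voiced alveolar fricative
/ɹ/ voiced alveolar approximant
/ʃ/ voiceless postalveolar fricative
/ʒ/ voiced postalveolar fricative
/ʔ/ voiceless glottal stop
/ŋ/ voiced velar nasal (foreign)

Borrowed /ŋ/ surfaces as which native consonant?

/n/ is closest: same manner (nasal), place distance 3 (velar→alveolar), same voicing; total 3. Next closest is /w/ at distance 5.

n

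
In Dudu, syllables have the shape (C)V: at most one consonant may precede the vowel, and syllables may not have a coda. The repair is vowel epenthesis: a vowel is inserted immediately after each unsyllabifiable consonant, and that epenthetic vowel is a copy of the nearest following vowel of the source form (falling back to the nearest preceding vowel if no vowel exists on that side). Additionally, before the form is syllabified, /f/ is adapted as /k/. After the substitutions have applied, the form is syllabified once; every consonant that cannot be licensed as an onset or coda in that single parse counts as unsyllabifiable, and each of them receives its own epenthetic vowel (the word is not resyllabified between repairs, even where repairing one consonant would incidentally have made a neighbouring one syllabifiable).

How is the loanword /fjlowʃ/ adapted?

Substitution: /f/ → /k/, giving /kjlowʃ/.
The consonants /k/, /j/, /w/, /ʃ/ cannot be parsed into a legal (C)V syllable (no codas are permitted; onsets are limited to one consonant).
Each unlicensed consonant becomes the onset of a new syllable: /k/ → /ko/, /j/ → /jo/, /w/ → /wo/, /ʃ/ → /ʃo/.

kojolowoʃo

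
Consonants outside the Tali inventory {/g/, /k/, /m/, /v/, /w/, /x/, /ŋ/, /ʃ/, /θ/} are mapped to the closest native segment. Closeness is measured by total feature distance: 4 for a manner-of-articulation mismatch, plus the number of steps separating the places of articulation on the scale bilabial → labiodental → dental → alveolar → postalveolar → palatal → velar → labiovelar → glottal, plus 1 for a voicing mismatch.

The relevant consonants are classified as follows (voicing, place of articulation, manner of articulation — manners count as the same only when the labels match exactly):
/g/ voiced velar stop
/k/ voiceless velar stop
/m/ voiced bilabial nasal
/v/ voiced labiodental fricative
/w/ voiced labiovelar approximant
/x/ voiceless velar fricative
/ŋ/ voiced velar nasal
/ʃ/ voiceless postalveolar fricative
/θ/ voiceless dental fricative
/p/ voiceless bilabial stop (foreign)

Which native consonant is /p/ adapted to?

/m/ is closest: manner differs (stop→nasal, +4), place distance 0 (bilabial→bilabial), voicing differs (+1); total 5. Next closest is /k/ at distance 6.

m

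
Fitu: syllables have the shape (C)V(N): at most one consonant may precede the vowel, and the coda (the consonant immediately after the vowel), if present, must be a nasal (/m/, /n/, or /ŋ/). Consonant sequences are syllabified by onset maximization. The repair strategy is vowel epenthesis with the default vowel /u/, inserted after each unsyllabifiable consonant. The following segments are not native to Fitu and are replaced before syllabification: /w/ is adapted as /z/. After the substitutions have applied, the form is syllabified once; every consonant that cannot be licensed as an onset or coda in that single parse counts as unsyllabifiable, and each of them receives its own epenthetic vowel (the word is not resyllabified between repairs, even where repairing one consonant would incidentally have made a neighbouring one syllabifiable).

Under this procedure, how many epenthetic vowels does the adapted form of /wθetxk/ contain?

After substitution the input is /zθetxk/.
The unsyllabifiable consonants are /z/, /t/, /x/, /k/; each receives one epenthetic vowel.

4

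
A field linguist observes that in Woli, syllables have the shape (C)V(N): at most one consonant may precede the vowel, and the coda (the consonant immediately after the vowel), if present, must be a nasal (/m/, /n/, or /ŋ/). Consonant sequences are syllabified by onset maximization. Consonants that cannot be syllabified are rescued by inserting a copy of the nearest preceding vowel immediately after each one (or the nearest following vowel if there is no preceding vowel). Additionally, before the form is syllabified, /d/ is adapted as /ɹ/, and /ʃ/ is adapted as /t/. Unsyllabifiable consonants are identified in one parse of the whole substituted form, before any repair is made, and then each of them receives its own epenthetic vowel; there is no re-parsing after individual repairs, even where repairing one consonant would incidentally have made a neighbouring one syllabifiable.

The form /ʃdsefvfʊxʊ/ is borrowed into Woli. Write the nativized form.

teɹesefevefʊxʊ

Substitution: /ʃ/ → /t/, /d/ → /ɹ/, giving /tɹsefvfʊxʊ/.
Under (C)V(N), the unsyllabifiable consonants are /t/, /ɹ/, /f/, /v/ (only a nasal (/m/, /n/, or /ŋ/) is licensed in coda position; onsets are limited to one consonant).
Each unlicensed consonant becomes the onset of a new syllable: /t/ → /te/, /ɹ/ → /ɹe/, /f/ → /fe/, /v/ → /ve/.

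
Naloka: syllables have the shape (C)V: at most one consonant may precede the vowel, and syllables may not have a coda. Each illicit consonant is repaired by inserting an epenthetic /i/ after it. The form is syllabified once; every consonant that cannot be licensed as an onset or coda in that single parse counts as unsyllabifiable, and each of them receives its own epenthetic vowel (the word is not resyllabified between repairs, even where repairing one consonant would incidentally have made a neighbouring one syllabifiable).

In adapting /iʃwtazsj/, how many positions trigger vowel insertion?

The unsyllabifiable consonants are /ʃ/, /w/, /z/, /s/, /j/; each receives one epenthetic vowel.

5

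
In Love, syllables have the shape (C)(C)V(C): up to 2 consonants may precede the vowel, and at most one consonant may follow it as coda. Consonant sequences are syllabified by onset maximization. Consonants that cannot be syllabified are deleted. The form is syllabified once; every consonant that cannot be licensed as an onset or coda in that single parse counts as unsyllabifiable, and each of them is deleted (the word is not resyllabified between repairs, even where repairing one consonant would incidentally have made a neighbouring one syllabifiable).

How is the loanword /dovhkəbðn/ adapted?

dovhkəb

Syllabifying with onset maximization leaves /ð/, /n/ stranded (at most one coda consonant is licensed; onsets may contain at most 2 consonants).
Deleting the stranded consonants removes /ð/, /n/.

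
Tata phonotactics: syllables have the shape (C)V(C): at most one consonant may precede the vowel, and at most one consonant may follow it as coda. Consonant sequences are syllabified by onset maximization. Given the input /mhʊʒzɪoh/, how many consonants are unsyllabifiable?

Syllabifying with onset maximization leaves /m/ stranded (at most one coda consonant is licensed; onsets are limited to one consonant).

1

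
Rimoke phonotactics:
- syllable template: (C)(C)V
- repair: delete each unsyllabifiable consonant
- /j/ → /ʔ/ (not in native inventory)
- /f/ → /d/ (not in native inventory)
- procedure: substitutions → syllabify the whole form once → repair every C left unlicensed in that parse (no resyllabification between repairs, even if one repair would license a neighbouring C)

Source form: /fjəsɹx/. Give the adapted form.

Substitution: /f/ → /d/, /j/ → /ʔ/, giving /dʔəsɹx/.
Under (C)(C)V, the unsyllabifiable consonants are /s/, /ɹ/, /x/ (no codas are permitted; onsets may contain at most 2 consonants).
Deleting the stranded consonants removes /s/, /ɹ/, /x/.

dʔə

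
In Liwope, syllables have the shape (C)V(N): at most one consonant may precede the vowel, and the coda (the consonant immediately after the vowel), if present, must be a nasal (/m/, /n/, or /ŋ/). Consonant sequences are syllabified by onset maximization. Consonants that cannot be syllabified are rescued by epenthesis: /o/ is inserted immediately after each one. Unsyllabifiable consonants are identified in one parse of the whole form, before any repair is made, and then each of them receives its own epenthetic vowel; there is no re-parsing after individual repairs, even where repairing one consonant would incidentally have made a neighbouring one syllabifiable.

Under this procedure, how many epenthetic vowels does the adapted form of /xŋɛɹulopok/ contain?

2

The unsyllabifiable consonants are /x/, /k/; each receives one epenthetic vowel.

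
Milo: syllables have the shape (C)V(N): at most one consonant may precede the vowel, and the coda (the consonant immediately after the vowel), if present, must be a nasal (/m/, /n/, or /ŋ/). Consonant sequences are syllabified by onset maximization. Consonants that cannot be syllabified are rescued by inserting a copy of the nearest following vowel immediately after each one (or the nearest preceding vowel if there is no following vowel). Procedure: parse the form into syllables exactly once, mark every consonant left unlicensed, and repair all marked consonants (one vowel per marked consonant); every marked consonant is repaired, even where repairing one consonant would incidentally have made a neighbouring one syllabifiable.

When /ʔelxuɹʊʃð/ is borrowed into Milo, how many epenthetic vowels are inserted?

3

The unsyllabifiable consonants are /l/, /ʃ/, /ð/; each receives one epenthetic vowel.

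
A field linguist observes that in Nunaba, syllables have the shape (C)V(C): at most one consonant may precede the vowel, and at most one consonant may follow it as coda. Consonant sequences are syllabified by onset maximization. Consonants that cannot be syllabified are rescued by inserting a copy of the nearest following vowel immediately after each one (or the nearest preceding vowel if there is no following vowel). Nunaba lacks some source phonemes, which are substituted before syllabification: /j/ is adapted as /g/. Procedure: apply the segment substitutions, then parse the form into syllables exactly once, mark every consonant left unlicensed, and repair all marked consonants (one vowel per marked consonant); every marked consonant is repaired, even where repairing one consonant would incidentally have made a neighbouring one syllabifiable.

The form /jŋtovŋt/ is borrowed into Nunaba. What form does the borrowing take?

goŋotovŋoto

Substitution: /j/ → /g/, giving /gŋtovŋt/.
The consonants /g/, /ŋ/, /ŋ/, /t/ cannot be parsed into a legal (C)V(C) syllable (at most one coda consonant is licensed; onsets are limited to one consonant).
Each unlicensed consonant becomes the onset of a new syllable: /g/ → /go/, /ŋ/ → /ŋo/, /ŋ/ → /ŋo/, /t/ → /to/.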